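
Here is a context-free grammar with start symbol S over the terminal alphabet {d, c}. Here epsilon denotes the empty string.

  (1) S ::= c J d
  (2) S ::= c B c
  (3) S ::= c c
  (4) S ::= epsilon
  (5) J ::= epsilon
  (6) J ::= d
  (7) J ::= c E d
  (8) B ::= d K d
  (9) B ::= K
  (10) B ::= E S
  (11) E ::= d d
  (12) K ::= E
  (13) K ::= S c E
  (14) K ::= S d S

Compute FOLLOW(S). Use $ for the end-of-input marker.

FIRST(S) = {epsilon, c}
FIRST(J) = {epsilon, c, d}
FIRST(E) = {d}
FIRST(K) = {c, d}  (via E, S c E, S d S)
FIRST(B) = {c, d}  (via K, E S)
FOLLOW(S) includes $ since S is the start symbol.
FOLLOW(J): in S::=c J d, J is followed by d with FIRST {d}. Thus FOLLOW(J) = {d}.
FOLLOW(B): in S::=c B c, B is followed by c with FIRST {c}. Thus FOLLOW(B) = {c}.
FOLLOW(K): in B::=d K d, K is followed by d with FIRST {d}; in B::=K, the suffix after K is empty, so FOLLOW(K) ⊇ FOLLOW(B) = {c}. Thus FOLLOW(K) = {c, d}.
FOLLOW(S): in B::=E S, the suffix after S is empty, so FOLLOW(S) ⊇ FOLLOW(B) = {c}; in K::=S c E, S is followed by c E with FIRST {c}; in K::=S d S (occurrence 1), S is followed by d S with FIRST {d}; in K::=S d S (occurrence 2), the suffix after S is empty, so FOLLOW(S) ⊇ FOLLOW(K) = {c, d}. Thus FOLLOW(S) = {$, c, d}.
FOLLOW(E): in J::=c E d, E is followed by d with FIRST {d}; in B::=E S, E is followed by S with FIRST {epsilon, c}; in B::=E S, the suffix after E is nullable, so FOLLOW(E) ⊇ FOLLOW(B) = {c}; in K::=E, the suffix after E is empty, so FOLLOW(E) ⊇ FOLLOW(K) = {c, d}; in K::=S c E, the suffix after E is empty, so FOLLOW(E) ⊇ FOLLOW(K) = {c, d}. Thus FOLLOW(E) = {c, d}.

{$, c, d}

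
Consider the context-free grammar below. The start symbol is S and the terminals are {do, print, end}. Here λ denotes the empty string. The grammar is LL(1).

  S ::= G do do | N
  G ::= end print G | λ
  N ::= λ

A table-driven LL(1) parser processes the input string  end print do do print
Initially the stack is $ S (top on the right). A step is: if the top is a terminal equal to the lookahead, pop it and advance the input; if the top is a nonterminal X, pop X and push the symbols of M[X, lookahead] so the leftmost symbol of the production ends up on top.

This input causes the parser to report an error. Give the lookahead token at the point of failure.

print

     Stack                Input                    Action
  1  $ S                  end print do do print $  expand S ::= G do do
  2  $ do do G            end print do do print $  expand G ::= end print G
  3  $ do do G print end  end print do do print $  match end
  4  $ do do G print      print do do print $      match print
  5  $ do do G            do do print $            expand G ::= λ
  6  $ do do              do do print $            match do
  7  $ do                 do print $               match do
  8  $                    print $                  error: stack empty but input remains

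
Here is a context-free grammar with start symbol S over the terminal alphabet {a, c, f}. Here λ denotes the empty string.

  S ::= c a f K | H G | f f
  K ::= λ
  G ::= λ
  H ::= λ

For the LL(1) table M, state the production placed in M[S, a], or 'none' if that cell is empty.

none

FIRST(K) = {λ}
FIRST(G) = {λ}
FIRST(H) = {λ}
FIRST(S) = {λ, c, f}  (via H G)
FOLLOW(S) includes $ since S is the start symbol.
FOLLOW(S): S appears on no right-hand side. Thus FOLLOW(S) = {$}.
For S ::= c a f K: FIRST(c a f K) = {c}, so it goes in M[S, t] for t ∈ {c}.
For S ::= H G: FIRST(H G) = {λ}, so it goes in M[S, t] for t ∈ {}; since λ ∈ FIRST, also for every t ∈ FOLLOW(S) = {$}.
For S ::= f f: FIRST(f f) = {f}, so it goes in M[S, t] for t ∈ {f}.
None of these place a production in M[S, a].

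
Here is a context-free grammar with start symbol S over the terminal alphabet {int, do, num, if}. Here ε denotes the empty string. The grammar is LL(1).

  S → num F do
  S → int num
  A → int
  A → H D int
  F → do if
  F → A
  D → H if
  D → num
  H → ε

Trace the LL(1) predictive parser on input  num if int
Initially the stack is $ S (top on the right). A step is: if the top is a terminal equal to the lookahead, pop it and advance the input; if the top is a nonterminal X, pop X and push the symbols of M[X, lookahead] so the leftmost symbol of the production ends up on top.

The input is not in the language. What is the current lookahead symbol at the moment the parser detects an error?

$

step 1: stack=$ S  input=num if int $  — expand S → num F do
step 2: stack=$ do F num  input=num if int $  — match num
step 3: stack=$ do F  input=if int $  — expand F → A
step 4: stack=$ do A  input=if int $  — expand A → H D int
step 5: stack=$ do int D H  input=if int $  — expand H → ε
step 6: stack=$ do int D  input=if int $  — expand D → H if
step 7: stack=$ do int if H  input=if int $  — expand H → ε
step 8: stack=$ do int if  input=if int $  — match if
step 9: stack=$ do int  input=int $  — match int
step 10: stack=$ do  input=$  — error: top is terminal do but lookahead is $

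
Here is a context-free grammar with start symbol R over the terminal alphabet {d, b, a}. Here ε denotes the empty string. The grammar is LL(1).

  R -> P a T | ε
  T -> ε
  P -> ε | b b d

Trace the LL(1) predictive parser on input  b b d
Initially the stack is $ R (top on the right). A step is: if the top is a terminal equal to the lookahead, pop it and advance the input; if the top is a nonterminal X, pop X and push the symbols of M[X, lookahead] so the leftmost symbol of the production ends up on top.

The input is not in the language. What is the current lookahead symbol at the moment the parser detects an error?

step 1: stack=$ R  input=b b d $  — expand R -> P a T
step 2: stack=$ T a P  input=b b d $  — expand P -> b b d
step 3: stack=$ T a d b b  input=b b d $  — match b
step 4: stack=$ T a d b  input=b d $  — match b
step 5: stack=$ T a d  input=d $  — match d
step 6: stack=$ T a  input=$  — error: top is terminal a but lookahead is $

$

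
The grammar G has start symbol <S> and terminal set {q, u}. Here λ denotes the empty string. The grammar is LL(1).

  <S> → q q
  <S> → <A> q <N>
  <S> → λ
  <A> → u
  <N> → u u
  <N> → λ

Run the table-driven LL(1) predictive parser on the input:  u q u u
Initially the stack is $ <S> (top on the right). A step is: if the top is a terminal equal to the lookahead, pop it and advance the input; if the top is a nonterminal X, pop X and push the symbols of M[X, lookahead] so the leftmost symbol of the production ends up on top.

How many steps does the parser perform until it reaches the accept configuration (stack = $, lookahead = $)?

     Stack        Input      Action
  1  $ <S>        u q u u $  expand <S> → <A> q <N>
  2  $ <N> q <A>  u q u u $  expand <A> → u
  3  $ <N> q u    u q u u $  match u
  4  $ <N> q      q u u $    match q
  5  $ <N>        u u $      expand <N> → u u
  6  $ u u        u u $      match u
  7  $ u          u $        match u
Accept reached after 7 steps.

7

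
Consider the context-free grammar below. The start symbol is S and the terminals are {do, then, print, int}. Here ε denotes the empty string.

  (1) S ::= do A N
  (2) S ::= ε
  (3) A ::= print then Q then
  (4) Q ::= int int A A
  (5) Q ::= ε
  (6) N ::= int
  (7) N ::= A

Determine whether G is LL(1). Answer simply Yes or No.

Yes

FIRST(S) = {ε, do}
FIRST(A) = {print}
FIRST(Q) = {ε, int}
FIRST(N) = {int, print}
FOLLOW(S) = {$}
FOLLOW(A) = {$, int, print, then}
FOLLOW(Q) = {then}
FOLLOW(N) = {$}
Each cell of M receives at most one production.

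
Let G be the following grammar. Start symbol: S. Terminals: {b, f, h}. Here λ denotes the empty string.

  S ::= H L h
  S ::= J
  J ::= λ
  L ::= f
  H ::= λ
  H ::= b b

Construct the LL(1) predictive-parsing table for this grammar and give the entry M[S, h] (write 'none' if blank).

none

FIRST(J): from J::=λ we get {λ}. So FIRST(J) = {λ}.
FIRST(L): from L::=f we get {f}. So FIRST(L) = {f}.
FIRST(H): from H::=λ we get {λ}; from H::=b b we get {b}. So FIRST(H) = {λ, b}.
FIRST(S): from S::=H L h we get {b, f}; from S::=J we get {λ}. So FIRST(S) = {λ, b, f}.
FOLLOW(S) includes $ since S is the start symbol.
FOLLOW(S): S appears on no right-hand side. Thus FOLLOW(S) = {$}.
For S ::= H L h: FIRST(H L h) = {b, f}, so it goes in M[S, t] for t ∈ {b, f}.
For S ::= J: FIRST(J) = {λ}, so it goes in M[S, t] for t ∈ {}; since λ ∈ FIRST, also for every t ∈ FOLLOW(S) = {$}.
None of these place a production in M[S, h].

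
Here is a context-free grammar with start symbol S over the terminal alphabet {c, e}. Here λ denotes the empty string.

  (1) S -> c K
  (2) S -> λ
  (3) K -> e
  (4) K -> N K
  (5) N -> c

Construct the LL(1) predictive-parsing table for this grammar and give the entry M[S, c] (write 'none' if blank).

FIRST(S) = {λ, c}
FIRST(N) = {c}
FIRST(K) = {c, e}  (via N K)
FOLLOW(S) includes $ since S is the start symbol.
FOLLOW(S): S appears on no right-hand side. Thus FOLLOW(S) = {$}.
For S -> c K: FIRST(c K) = {c}, so it goes in M[S, t] for t ∈ {c}.
For S -> λ: FIRST(λ) = {λ}, so it goes in M[S, t] for t ∈ {}; since λ ∈ FIRST, also for every t ∈ FOLLOW(S) = {$}.

S -> c K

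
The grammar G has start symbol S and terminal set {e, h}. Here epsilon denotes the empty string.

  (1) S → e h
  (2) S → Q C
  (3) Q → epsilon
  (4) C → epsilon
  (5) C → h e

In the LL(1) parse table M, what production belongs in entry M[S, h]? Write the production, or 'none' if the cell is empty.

S → Q C

FIRST(Q): from Q→epsilon we get {epsilon}. So FIRST(Q) = {epsilon}.
FIRST(C): from C→epsilon we get {epsilon}; from C→h e we get {h}. So FIRST(C) = {epsilon, h}.
FIRST(S): from S→e h we get {e}; from S→Q C we get {epsilon, h}. So FIRST(S) = {epsilon, e, h}.
FOLLOW(S) includes $ since S is the start symbol.
FOLLOW(S): S appears on no right-hand side. Thus FOLLOW(S) = {$}.
For S → e h: FIRST(e h) = {e}, so it goes in M[S, t] for t ∈ {e}.
For S → Q C: FIRST(Q C) = {epsilon, h}, so it goes in M[S, t] for t ∈ {h}; since epsilon ∈ FIRST, also for every t ∈ FOLLOW(S) = {$}.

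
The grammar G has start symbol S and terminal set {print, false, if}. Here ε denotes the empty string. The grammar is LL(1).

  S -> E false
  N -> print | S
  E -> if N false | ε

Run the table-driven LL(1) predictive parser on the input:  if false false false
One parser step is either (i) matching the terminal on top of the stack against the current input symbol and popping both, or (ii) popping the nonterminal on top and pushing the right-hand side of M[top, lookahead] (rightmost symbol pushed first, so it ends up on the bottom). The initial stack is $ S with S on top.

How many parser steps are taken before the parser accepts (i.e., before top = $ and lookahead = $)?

step 1: stack=$ S  input=if false false false $  — expand S -> E false
step 2: stack=$ false E  input=if false false false $  — expand E -> if N false
step 3: stack=$ false false N if  input=if false false false $  — match if
step 4: stack=$ false false N  input=false false false $  — expand N -> S
step 5: stack=$ false false S  input=false false false $  — expand S -> E false
step 6: stack=$ false false false E  input=false false false $  — expand E -> ε
step 7: stack=$ false false false  input=false false false $  — match false
step 8: stack=$ false false  input=false false $  — match false
step 9: stack=$ false  input=false $  — match false
Accept reached after 9 steps.

9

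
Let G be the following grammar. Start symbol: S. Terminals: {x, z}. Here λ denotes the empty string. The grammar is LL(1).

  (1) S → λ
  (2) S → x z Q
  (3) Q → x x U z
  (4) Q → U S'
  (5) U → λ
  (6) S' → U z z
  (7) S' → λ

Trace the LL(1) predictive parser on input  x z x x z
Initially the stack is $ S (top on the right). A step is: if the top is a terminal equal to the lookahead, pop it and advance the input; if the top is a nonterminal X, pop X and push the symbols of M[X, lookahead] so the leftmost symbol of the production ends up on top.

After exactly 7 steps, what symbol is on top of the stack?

z

step 1: stack=$ S  input=x z x x z $  — expand S → x z Q
step 2: stack=$ Q z x  input=x z x x z $  — match x
step 3: stack=$ Q z  input=z x x z $  — match z
step 4: stack=$ Q  input=x x z $  — expand Q → x x U z
step 5: stack=$ z U x x  input=x x z $  — match x
step 6: stack=$ z U x  input=x z $  — match x
step 7: stack=$ z U  input=z $  — expand U → λ
Stack after step 7: $ z (top = z).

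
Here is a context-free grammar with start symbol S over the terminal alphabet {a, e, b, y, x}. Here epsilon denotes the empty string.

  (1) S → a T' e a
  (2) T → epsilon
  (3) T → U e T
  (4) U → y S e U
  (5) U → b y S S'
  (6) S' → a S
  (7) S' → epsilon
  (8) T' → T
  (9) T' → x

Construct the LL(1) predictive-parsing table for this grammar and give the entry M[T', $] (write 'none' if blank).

none

FIRST(S) = {a}
FIRST(U) = {b, y}
FIRST(S') = {epsilon, a}
FIRST(T) = {epsilon, b, y}  (via U e T)
FIRST(T') = {epsilon, b, x, y}  (via T)
FOLLOW(S) includes $ since S is the start symbol.
FOLLOW(T'): in S→a T' e a, T' is followed by e a with FIRST {e}. Thus FOLLOW(T') = {e}.
For T' → T: FIRST(T) = {epsilon, b, y}, so it goes in M[T', t] for t ∈ {b, y}; since epsilon ∈ FIRST, also for every t ∈ FOLLOW(T') = {e}.
For T' → x: FIRST(x) = {x}, so it goes in M[T', t] for t ∈ {x}.
None of these place a production in M[T', $].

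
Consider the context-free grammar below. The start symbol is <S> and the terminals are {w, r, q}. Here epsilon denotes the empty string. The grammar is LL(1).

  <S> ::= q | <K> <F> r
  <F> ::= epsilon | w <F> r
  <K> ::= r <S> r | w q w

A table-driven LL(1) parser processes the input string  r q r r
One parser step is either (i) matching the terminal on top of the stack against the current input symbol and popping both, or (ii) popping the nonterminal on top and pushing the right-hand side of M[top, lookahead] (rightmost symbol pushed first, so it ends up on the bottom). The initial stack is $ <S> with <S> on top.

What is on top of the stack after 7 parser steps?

step 1: stack=$ <S>  input=r q r r $  — expand <S> ::= <K> <F> r
step 2: stack=$ r <F> <K>  input=r q r r $  — expand <K> ::= r <S> r
step 3: stack=$ r <F> r <S> r  input=r q r r $  — match r
step 4: stack=$ r <F> r <S>  input=q r r $  — expand <S> ::= q
step 5: stack=$ r <F> r q  input=q r r $  — match q
step 6: stack=$ r <F> r  input=r r $  — match r
step 7: stack=$ r <F>  input=r $  — expand <F> ::= epsilon
Stack after step 7: $ r (top = r).

r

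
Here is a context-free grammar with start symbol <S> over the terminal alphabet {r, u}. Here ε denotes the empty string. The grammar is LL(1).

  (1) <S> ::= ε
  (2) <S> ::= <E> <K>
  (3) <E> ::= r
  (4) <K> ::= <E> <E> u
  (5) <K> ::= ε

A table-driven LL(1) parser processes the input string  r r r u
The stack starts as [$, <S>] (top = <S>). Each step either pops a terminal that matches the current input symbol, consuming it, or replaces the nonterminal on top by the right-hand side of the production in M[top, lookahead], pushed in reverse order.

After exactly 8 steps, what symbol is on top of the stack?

u

step 1: stack=$ <S>  input=r r r u $  — expand <S> ::= <E> <K>
step 2: stack=$ <K> <E>  input=r r r u $  — expand <E> ::= r
step 3: stack=$ <K> r  input=r r r u $  — match r
step 4: stack=$ <K>  input=r r u $  — expand <K> ::= <E> <E> u
step 5: stack=$ u <E> <E>  input=r r u $  — expand <E> ::= r
step 6: stack=$ u <E> r  input=r r u $  — match r
step 7: stack=$ u <E>  input=r u $  — expand <E> ::= r
step 8: stack=$ u r  input=r u $  — match r
Stack after step 8: $ u (top = u).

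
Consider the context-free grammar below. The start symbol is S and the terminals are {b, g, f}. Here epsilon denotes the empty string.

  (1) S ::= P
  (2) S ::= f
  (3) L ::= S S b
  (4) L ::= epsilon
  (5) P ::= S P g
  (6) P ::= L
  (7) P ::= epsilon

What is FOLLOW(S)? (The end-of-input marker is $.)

{$, b, f, g}

FIRST(S): from S::=P we get {epsilon, b, f, g}; from S::=f we get {f}. So FIRST(S) = {epsilon, b, f, g}.
FIRST(L): from L::=S S b we get {b, f, g}; from L::=epsilon we get {epsilon}. So FIRST(L) = {epsilon, b, f, g}.
FIRST(P): from P::=S P g we get {b, f, g}; from P::=L we get {epsilon, b, f, g}; from P::=epsilon we get {epsilon}. So FIRST(P) = {epsilon, b, f, g}.
FOLLOW(S) includes $ since S is the start symbol.
FOLLOW(S): in L::=S S b (occurrence 1), S is followed by S b with FIRST {b, f, g}; in L::=S S b (occurrence 2), S is followed by b with FIRST {b}; in P::=S P g, S is followed by P g with FIRST {b, f, g}. Thus FOLLOW(S) = {$, b, f, g}.
FOLLOW(P): in S::=P, the suffix after P is empty, so FOLLOW(P) ⊇ FOLLOW(S) = {$, b, f, g}; in P::=S P g, P is followed by g with FIRST {g}. Thus FOLLOW(P) = {$, b, f, g}.
FOLLOW(L): in P::=L, the suffix after L is empty, so FOLLOW(L) ⊇ FOLLOW(P) = {$, b, f, g}. Thus FOLLOW(L) = {$, b, f, g}.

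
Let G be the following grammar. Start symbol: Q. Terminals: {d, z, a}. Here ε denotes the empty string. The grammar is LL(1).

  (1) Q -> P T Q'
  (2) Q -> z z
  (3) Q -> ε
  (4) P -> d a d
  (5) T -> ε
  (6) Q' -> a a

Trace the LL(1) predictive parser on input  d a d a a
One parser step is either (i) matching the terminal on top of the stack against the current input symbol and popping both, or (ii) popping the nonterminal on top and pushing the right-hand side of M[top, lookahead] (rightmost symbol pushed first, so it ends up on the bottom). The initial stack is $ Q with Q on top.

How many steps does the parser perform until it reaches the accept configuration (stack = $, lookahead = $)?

9

     Stack         Input        Action
  1  $ Q           d a d a a $  expand Q -> P T Q'
  2  $ Q' T P      d a d a a $  expand P -> d a d
  3  $ Q' T d a d  d a d a a $  match d
  4  $ Q' T d a    a d a a $    match a
  5  $ Q' T d      d a a $      match d
  6  $ Q' T        a a $        expand T -> ε
  7  $ Q'          a a $        expand Q' -> a a
  8  $ a a         a a $        match a
  9  $ a           a $          match a
Accept reached after 9 steps.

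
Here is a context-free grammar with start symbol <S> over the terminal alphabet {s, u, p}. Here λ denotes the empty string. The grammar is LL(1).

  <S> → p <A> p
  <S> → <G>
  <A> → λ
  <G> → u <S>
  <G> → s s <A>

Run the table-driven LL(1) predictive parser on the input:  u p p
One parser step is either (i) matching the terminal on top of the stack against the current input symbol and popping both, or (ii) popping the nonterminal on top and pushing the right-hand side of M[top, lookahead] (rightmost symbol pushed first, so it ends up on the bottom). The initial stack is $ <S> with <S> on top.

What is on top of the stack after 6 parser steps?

     Stack      Input    Action
  1  $ <S>      u p p $  expand <S> → <G>
  2  $ <G>      u p p $  expand <G> → u <S>
  3  $ <S> u    u p p $  match u
  4  $ <S>      p p $    expand <S> → p <A> p
  5  $ p <A> p  p p $    match p
  6  $ p <A>    p $      expand <A> → λ
Stack after step 6: $ p (top = p).

p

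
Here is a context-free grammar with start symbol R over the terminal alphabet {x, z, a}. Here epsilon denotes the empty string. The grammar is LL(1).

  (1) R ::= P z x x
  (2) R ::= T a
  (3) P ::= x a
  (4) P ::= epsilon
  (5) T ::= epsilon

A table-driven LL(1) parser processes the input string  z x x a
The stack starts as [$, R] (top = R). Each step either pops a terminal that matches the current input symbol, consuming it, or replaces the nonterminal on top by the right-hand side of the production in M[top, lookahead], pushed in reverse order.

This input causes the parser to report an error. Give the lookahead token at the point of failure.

a

step 1: stack=$ R  input=z x x a $  — expand R ::= P z x x
step 2: stack=$ x x z P  input=z x x a $  — expand P ::= epsilon
step 3: stack=$ x x z  input=z x x a $  — match z
step 4: stack=$ x x  input=x x a $  — match x
step 5: stack=$ x  input=x a $  — match x
step 6: stack=$  input=a $  — error: stack empty but input remains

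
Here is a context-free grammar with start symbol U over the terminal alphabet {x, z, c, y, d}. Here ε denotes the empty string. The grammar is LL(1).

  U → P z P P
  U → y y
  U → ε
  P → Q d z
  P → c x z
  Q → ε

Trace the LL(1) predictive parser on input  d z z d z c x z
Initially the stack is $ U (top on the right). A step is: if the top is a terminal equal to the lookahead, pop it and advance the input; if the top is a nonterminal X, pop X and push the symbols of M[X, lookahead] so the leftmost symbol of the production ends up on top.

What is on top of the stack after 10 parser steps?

step 1: stack=$ U  input=d z z d z c x z $  — expand U → P z P P
step 2: stack=$ P P z P  input=d z z d z c x z $  — expand P → Q d z
step 3: stack=$ P P z z d Q  input=d z z d z c x z $  — expand Q → ε
step 4: stack=$ P P z z d  input=d z z d z c x z $  — match d
step 5: stack=$ P P z z  input=z z d z c x z $  — match z
step 6: stack=$ P P z  input=z d z c x z $  — match z
step 7: stack=$ P P  input=d z c x z $  — expand P → Q d z
step 8: stack=$ P z d Q  input=d z c x z $  — expand Q → ε
step 9: stack=$ P z d  input=d z c x z $  — match d
step 10: stack=$ P z  input=z c x z $  — match z
Stack after step 10: $ P (top = P).

P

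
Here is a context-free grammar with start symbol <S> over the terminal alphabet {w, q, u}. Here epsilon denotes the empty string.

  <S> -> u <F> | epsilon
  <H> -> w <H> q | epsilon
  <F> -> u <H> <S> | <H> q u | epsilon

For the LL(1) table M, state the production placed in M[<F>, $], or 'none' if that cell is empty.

<F> -> epsilon

FIRST(<S>) = {epsilon, u}
FIRST(<H>) = {epsilon, w}
FIRST(<F>) = {epsilon, q, u, w}  (via <H> q u)
FOLLOW(<S>) includes $ since <S> is the start symbol.
FOLLOW(<S>): in <F>->u <H> <S>, the suffix after <S> is empty, so FOLLOW(<S>) ⊇ FOLLOW(<F>) = {$}. Thus FOLLOW(<S>) = {$}.
FOLLOW(<F>): in <S>->u <F>, the suffix after <F> is empty, so FOLLOW(<F>) ⊇ FOLLOW(<S>) = {$}. Thus FOLLOW(<F>) = {$}.
For <F> -> u <H> <S>: FIRST(u <H> <S>) = {u}, so it goes in M[<F>, t] for t ∈ {u}.
For <F> -> <H> q u: FIRST(<H> q u) = {q, w}, so it goes in M[<F>, t] for t ∈ {q, w}.
For <F> -> epsilon: FIRST(epsilon) = {epsilon}, so it goes in M[<F>, t] for t ∈ {}; since epsilon ∈ FIRST, also for every t ∈ FOLLOW(<F>) = {$}.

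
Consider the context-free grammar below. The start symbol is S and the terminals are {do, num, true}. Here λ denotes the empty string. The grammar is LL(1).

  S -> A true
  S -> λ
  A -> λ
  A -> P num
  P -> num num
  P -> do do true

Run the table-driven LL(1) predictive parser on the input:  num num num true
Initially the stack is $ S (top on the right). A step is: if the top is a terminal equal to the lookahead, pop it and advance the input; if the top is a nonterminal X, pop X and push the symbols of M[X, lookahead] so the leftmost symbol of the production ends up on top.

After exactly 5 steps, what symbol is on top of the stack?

     Stack               Input               Action
  1  $ S                 num num num true $  expand S -> A true
  2  $ true A            num num num true $  expand A -> P num
  3  $ true num P        num num num true $  expand P -> num num
  4  $ true num num num  num num num true $  match num
  5  $ true num num      num num true $      match num
Stack after step 5: $ true num (top = num).

num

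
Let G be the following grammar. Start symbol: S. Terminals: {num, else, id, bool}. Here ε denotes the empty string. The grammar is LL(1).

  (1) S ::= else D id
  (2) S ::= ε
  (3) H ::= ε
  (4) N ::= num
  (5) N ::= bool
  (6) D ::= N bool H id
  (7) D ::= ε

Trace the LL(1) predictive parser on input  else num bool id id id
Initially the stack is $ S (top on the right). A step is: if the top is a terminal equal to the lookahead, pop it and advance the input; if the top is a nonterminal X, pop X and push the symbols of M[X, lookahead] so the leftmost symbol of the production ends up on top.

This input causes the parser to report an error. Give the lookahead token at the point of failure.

id

step 1: stack=$ S  input=else num bool id id id $  — expand S ::= else D id
step 2: stack=$ id D else  input=else num bool id id id $  — match else
step 3: stack=$ id D  input=num bool id id id $  — expand D ::= N bool H id
step 4: stack=$ id id H bool N  input=num bool id id id $  — expand N ::= num
step 5: stack=$ id id H bool num  input=num bool id id id $  — match num
step 6: stack=$ id id H bool  input=bool id id id $  — match bool
step 7: stack=$ id id H  input=id id id $  — expand H ::= ε
step 8: stack=$ id id  input=id id id $  — match id
step 9: stack=$ id  input=id id $  — match id
step 10: stack=$  input=id $  — error: stack empty but input remains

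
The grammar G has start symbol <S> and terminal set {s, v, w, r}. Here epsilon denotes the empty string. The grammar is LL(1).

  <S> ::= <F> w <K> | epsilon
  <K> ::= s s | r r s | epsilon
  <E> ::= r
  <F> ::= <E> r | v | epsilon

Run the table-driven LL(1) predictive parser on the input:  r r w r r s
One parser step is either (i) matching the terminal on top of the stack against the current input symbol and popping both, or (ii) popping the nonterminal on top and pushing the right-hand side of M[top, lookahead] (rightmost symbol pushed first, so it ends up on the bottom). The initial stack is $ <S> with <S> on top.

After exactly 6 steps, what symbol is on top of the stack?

<K>

step 1: stack=$ <S>  input=r r w r r s $  — expand <S> ::= <F> w <K>
step 2: stack=$ <K> w <F>  input=r r w r r s $  — expand <F> ::= <E> r
step 3: stack=$ <K> w r <E>  input=r r w r r s $  — expand <E> ::= r
step 4: stack=$ <K> w r r  input=r r w r r s $  — match r
step 5: stack=$ <K> w r  input=r w r r s $  — match r
step 6: stack=$ <K> w  input=w r r s $  — match w
Stack after step 6: $ <K> (top = <K>).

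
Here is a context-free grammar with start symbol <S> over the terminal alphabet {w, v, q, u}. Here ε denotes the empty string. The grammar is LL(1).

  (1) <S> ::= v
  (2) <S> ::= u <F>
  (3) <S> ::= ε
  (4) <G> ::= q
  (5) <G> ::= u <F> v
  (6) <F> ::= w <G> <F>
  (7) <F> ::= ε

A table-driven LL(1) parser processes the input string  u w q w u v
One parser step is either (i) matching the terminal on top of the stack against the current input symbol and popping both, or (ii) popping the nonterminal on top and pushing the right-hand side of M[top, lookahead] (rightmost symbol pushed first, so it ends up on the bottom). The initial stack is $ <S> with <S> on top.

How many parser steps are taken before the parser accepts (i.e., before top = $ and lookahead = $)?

step 1: stack=$ <S>  input=u w q w u v $  — expand <S> ::= u <F>
step 2: stack=$ <F> u  input=u w q w u v $  — match u
step 3: stack=$ <F>  input=w q w u v $  — expand <F> ::= w <G> <F>
step 4: stack=$ <F> <G> w  input=w q w u v $  — match w
step 5: stack=$ <F> <G>  input=q w u v $  — expand <G> ::= q
step 6: stack=$ <F> q  input=q w u v $  — match q
step 7: stack=$ <F>  input=w u v $  — expand <F> ::= w <G> <F>
step 8: stack=$ <F> <G> w  input=w u v $  — match w
step 9: stack=$ <F> <G>  input=u v $  — expand <G> ::= u <F> v
step 10: stack=$ <F> v <F> u  input=u v $  — match u
step 11: stack=$ <F> v <F>  input=v $  — expand <F> ::= ε
step 12: stack=$ <F> v  input=v $  — match v
step 13: stack=$ <F>  input=$  — expand <F> ::= ε
Accept reached after 13 steps.

13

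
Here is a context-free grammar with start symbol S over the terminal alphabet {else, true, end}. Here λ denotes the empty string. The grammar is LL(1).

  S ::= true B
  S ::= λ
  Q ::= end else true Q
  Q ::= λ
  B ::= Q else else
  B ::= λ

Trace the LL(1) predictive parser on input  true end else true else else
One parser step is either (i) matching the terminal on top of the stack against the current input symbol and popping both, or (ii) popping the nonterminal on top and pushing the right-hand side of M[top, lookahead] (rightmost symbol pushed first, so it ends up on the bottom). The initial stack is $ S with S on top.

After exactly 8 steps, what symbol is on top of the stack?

step 1: stack=$ S  input=true end else true else else $  — expand S ::= true B
step 2: stack=$ B true  input=true end else true else else $  — match true
step 3: stack=$ B  input=end else true else else $  — expand B ::= Q else else
step 4: stack=$ else else Q  input=end else true else else $  — expand Q ::= end else true Q
step 5: stack=$ else else Q true else end  input=end else true else else $  — match end
step 6: stack=$ else else Q true else  input=else true else else $  — match else
step 7: stack=$ else else Q true  input=true else else $  — match true
step 8: stack=$ else else Q  input=else else $  — expand Q ::= λ
Stack after step 8: $ else else (top = else).

else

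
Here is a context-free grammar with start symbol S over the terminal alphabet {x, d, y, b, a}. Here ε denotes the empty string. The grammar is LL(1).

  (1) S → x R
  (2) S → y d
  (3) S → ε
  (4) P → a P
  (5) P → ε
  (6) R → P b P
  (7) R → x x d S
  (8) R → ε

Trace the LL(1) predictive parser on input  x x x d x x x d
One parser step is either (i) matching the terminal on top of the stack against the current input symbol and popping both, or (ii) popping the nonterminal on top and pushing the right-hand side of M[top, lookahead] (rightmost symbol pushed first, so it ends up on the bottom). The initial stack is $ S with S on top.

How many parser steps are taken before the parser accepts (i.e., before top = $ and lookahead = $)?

step 1: stack=$ S  input=x x x d x x x d $  — expand S → x R
step 2: stack=$ R x  input=x x x d x x x d $  — match x
step 3: stack=$ R  input=x x d x x x d $  — expand R → x x d S
step 4: stack=$ S d x x  input=x x d x x x d $  — match x
step 5: stack=$ S d x  input=x d x x x d $  — match x
step 6: stack=$ S d  input=d x x x d $  — match d
step 7: stack=$ S  input=x x x d $  — expand S → x R
step 8: stack=$ R x  input=x x x d $  — match x
step 9: stack=$ R  input=x x d $  — expand R → x x d S
step 10: stack=$ S d x x  input=x x d $  — match x
step 11: stack=$ S d x  input=x d $  — match x
step 12: stack=$ S d  input=d $  — match d
step 13: stack=$ S  input=$  — expand S → ε
Accept reached after 13 steps.

13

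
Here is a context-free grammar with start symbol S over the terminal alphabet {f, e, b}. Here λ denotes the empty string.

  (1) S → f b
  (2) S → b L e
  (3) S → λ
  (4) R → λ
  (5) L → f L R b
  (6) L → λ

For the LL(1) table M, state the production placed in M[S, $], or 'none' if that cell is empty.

S → λ

FIRST(S) = {λ, b, f}
FIRST(R) = {λ}
FIRST(L) = {λ, f}
FOLLOW(S) includes $ since S is the start symbol.
FOLLOW(S): S appears on no right-hand side. Thus FOLLOW(S) = {$}.
For S → f b: FIRST(f b) = {f}, so it goes in M[S, t] for t ∈ {f}.
For S → b L e: FIRST(b L e) = {b}, so it goes in M[S, t] for t ∈ {b}.
For S → λ: FIRST(λ) = {λ}, so it goes in M[S, t] for t ∈ {}; since λ ∈ FIRST, also for every t ∈ FOLLOW(S) = {$}.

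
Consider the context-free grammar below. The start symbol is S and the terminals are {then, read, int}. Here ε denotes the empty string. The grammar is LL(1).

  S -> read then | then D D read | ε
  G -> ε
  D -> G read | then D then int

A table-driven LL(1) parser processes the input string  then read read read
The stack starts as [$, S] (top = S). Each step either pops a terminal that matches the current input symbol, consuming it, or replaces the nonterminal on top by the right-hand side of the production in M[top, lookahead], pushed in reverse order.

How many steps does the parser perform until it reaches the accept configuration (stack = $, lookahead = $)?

9

step 1: stack=$ S  input=then read read read $  — expand S -> then D D read
step 2: stack=$ read D D then  input=then read read read $  — match then
step 3: stack=$ read D D  input=read read read $  — expand D -> G read
step 4: stack=$ read D read G  input=read read read $  — expand G -> ε
step 5: stack=$ read D read  input=read read read $  — match read
step 6: stack=$ read D  input=read read $  — expand D -> G read
step 7: stack=$ read read G  input=read read $  — expand G -> ε
step 8: stack=$ read read  input=read read $  — match read
step 9: stack=$ read  input=read $  — match read
Accept reached after 9 steps.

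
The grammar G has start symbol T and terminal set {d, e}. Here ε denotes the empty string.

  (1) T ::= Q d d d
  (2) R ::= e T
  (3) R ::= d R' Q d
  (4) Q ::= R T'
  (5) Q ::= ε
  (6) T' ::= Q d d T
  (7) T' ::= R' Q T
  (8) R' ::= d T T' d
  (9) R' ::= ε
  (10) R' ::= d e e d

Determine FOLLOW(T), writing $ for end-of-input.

FIRST(R) = {d, e}
FIRST(R') = {ε, d}
FIRST(Q) = {ε, d, e}  (via R T')
FIRST(T) = {d, e}  (via Q d d d)
FIRST(T') = {d, e}  (via Q d d T, R' Q T)
FOLLOW(T) includes $ since T is the start symbol.
FOLLOW(R): in Q::=R T', R is followed by T' with FIRST {d, e}. Thus FOLLOW(R) = {d, e}.
FOLLOW(Q): in T::=Q d d d, Q is followed by d d d with FIRST {d}; in R::=d R' Q d, Q is followed by d with FIRST {d}; in T'::=Q d d T, Q is followed by d d T with FIRST {d}; in T'::=R' Q T, Q is followed by T with FIRST {d, e}. Thus FOLLOW(Q) = {d, e}.
FOLLOW(T'): in Q::=R T', the suffix after T' is empty, so FOLLOW(T') ⊇ FOLLOW(Q) = {d, e}; in R'::=d T T' d, T' is followed by d with FIRST {d}. Thus FOLLOW(T') = {d, e}.
FOLLOW(T): in R::=e T, the suffix after T is empty, so FOLLOW(T) ⊇ FOLLOW(R) = {d, e}; in T'::=Q d d T, the suffix after T is empty, so FOLLOW(T) ⊇ FOLLOW(T') = {d, e}; in T'::=R' Q T, the suffix after T is empty, so FOLLOW(T) ⊇ FOLLOW(T') = {d, e}; in R'::=d T T' d, T is followed by T' d with FIRST {d, e}. Thus FOLLOW(T) = {$, d, e}.
FOLLOW(R'): in R::=d R' Q d, R' is followed by Q d with FIRST {d, e}; in T'::=R' Q T, R' is followed by Q T with FIRST {d, e}. Thus FOLLOW(R') = {d, e}.

{$, d, e}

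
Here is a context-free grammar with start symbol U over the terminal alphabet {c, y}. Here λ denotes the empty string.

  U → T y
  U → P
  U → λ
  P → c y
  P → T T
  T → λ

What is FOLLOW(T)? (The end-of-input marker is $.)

{$, y}

FIRST(T): from T→λ we get {λ}. So FIRST(T) = {λ}.
FIRST(P): from P→c y we get {c}; from P→T T we get {λ}. So FIRST(P) = {λ, c}.
FIRST(U): from U→T y we get {y}; from U→P we get {λ, c}; from U→λ we get {λ}. So FIRST(U) = {λ, c, y}.
FOLLOW(U) includes $ since U is the start symbol.
FOLLOW(U): U appears on no right-hand side. Thus FOLLOW(U) = {$}.
FOLLOW(P): in U→P, the suffix after P is empty, so FOLLOW(P) ⊇ FOLLOW(U) = {$}. Thus FOLLOW(P) = {$}.
FOLLOW(T): in U→T y, T is followed by y with FIRST {y}; in P→T T (occurrence 1), T is followed by T with FIRST {λ}; in P→T T (occurrence 1), the suffix after T is nullable, so FOLLOW(T) ⊇ FOLLOW(P) = {$}; in P→T T (occurrence 2), the suffix after T is empty, so FOLLOW(T) ⊇ FOLLOW(P) = {$}. Thus FOLLOW(T) = {$, y}.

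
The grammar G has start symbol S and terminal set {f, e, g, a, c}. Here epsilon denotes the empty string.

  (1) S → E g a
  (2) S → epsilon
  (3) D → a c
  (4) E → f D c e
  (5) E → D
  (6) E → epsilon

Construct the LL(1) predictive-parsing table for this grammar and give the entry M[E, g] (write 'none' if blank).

FIRST(D): from D→a c we get {a}. So FIRST(D) = {a}.
FIRST(E): from E→f D c e we get {f}; from E→D we get {a}; from E→epsilon we get {epsilon}. So FIRST(E) = {epsilon, a, f}.
FIRST(S): from S→E g a we get {a, f, g}; from S→epsilon we get {epsilon}. So FIRST(S) = {epsilon, a, f, g}.
FOLLOW(S) includes $ since S is the start symbol.
FOLLOW(E): in S→E g a, E is followed by g a with FIRST {g}. Thus FOLLOW(E) = {g}.
For E → f D c e: FIRST(f D c e) = {f}, so it goes in M[E, t] for t ∈ {f}.
For E → D: FIRST(D) = {a}, so it goes in M[E, t] for t ∈ {a}.
For E → epsilon: FIRST(epsilon) = {epsilon}, so it goes in M[E, t] for t ∈ {}; since epsilon ∈ FIRST, also for every t ∈ FOLLOW(E) = {g}.

E → epsilon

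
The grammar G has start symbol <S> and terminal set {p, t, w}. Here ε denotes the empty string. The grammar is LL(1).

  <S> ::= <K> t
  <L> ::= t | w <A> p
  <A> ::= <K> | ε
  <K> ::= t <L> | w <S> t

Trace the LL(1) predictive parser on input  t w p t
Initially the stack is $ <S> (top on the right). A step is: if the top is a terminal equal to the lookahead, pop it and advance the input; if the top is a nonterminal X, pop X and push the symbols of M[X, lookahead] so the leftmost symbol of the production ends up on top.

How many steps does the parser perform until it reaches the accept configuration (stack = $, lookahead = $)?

     Stack        Input      Action
  1  $ <S>        t w p t $  expand <S> ::= <K> t
  2  $ t <K>      t w p t $  expand <K> ::= t <L>
  3  $ t <L> t    t w p t $  match t
  4  $ t <L>      w p t $    expand <L> ::= w <A> p
  5  $ t p <A> w  w p t $    match w
  6  $ t p <A>    p t $      expand <A> ::= ε
  7  $ t p        p t $      match p
  8  $ t          t $        match t
Accept reached after 8 steps.

8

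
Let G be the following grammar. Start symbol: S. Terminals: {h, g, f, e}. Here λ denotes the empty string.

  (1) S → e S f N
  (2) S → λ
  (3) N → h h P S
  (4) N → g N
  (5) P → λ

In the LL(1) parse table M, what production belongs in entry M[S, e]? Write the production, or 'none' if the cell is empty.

S → e S f N

FIRST(S) = {λ, e}
FIRST(N) = {g, h}
FIRST(P) = {λ}
FOLLOW(S) includes $ since S is the start symbol.
FOLLOW(S): in S→e S f N, S is followed by f N with FIRST {f}; in N→h h P S, the suffix after S is empty, so FOLLOW(S) ⊇ FOLLOW(N) = {$, f}. Thus FOLLOW(S) = {$, f}.
FOLLOW(N): in S→e S f N, the suffix after N is empty, so FOLLOW(N) ⊇ FOLLOW(S) = {$, f}; in N→g N, the suffix after N is empty (adds nothing new). Thus FOLLOW(N) = {$, f}.
For S → e S f N: FIRST(e S f N) = {e}, so it goes in M[S, t] for t ∈ {e}.
For S → λ: FIRST(λ) = {λ}, so it goes in M[S, t] for t ∈ {}; since λ ∈ FIRST, also for every t ∈ FOLLOW(S) = {$, f}.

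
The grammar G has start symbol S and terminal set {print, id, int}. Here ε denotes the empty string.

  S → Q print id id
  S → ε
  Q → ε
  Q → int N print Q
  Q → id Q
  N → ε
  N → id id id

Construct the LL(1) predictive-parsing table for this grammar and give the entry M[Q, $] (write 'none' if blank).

FIRST(Q) = {ε, id, int}
FIRST(N) = {ε, id}
FIRST(S) = {ε, id, int, print}  (via Q print id id)
FOLLOW(S) includes $ since S is the start symbol.
FOLLOW(Q): in S→Q print id id, Q is followed by print id id with FIRST {print}; in Q→int N print Q, the suffix after Q is empty (adds nothing new); in Q→id Q, the suffix after Q is empty (adds nothing new). Thus FOLLOW(Q) = {print}.
For Q → ε: FIRST(ε) = {ε}, so it goes in M[Q, t] for t ∈ {}; since ε ∈ FIRST, also for every t ∈ FOLLOW(Q) = {print}.
For Q → int N print Q: FIRST(int N print Q) = {int}, so it goes in M[Q, t] for t ∈ {int}.
For Q → id Q: FIRST(id Q) = {id}, so it goes in M[Q, t] for t ∈ {id}.
None of these place a production in M[Q, $].

none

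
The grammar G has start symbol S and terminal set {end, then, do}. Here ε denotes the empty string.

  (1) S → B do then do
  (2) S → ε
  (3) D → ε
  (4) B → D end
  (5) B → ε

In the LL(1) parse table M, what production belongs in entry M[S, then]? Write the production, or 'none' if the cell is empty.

FIRST(D) = {ε}
FIRST(B) = {ε, end}  (via D end)
FIRST(S) = {ε, do, end}  (via B do then do)
FOLLOW(S) includes $ since S is the start symbol.
FOLLOW(S): S appears on no right-hand side. Thus FOLLOW(S) = {$}.
For S → B do then do: FIRST(B do then do) = {do, end}, so it goes in M[S, t] for t ∈ {do, end}.
For S → ε: FIRST(ε) = {ε}, so it goes in M[S, t] for t ∈ {}; since ε ∈ FIRST, also for every t ∈ FOLLOW(S) = {$}.
None of these place a production in M[S, then].

none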